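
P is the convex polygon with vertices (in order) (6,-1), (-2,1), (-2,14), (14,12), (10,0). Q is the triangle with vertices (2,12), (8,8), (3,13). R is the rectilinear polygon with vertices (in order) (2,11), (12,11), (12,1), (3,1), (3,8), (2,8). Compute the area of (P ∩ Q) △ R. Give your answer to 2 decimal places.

93.50

|P ∩ Q| = 5.
|(P ∩ Q) ∩ R| = 2.25.
|(P ∩ Q) △ R| = 5 + 93 − 4.5 = 93.50.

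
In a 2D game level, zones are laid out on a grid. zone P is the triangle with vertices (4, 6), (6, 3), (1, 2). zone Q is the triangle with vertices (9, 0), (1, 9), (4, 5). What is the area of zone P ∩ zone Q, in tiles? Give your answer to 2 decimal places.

0.97

The intersection is the polygon with vertices (6,3), (4,5), (3.625,5.5), (3.848,5.797), (5,4.5).
By the shoelace formula its area is 0.97.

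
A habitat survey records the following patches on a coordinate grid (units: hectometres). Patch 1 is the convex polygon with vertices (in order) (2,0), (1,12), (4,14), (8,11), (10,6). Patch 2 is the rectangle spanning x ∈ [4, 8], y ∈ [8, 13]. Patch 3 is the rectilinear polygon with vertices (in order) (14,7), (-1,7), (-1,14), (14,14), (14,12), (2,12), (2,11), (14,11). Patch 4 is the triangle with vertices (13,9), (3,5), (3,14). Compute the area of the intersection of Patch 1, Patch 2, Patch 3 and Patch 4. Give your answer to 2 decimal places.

13.92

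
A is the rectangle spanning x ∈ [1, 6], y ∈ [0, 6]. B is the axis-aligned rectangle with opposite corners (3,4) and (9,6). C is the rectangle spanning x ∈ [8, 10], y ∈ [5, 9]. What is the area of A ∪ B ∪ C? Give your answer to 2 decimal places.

By inclusion–exclusion:
Individual areas: |A| = 30, |B| = 12, |C| = 8.
|A∩B|: x∈[3,6], y∈[4,6] → 3·2 = 6.
|A∩C| = 0 (no overlap).
|B∩C|: x∈[8,9], y∈[5,6] → 1·1 = 1.
|A∩B∩C| = 0.
|A ∪ B ∪ C| = 50 − 7 + 0 = 43.00.

43.00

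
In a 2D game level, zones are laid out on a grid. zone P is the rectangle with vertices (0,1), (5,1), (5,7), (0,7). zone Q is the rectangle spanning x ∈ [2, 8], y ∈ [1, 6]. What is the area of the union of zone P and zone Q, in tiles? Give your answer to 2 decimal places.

45.00

By inclusion–exclusion:
Individual areas: |zone P| = 30, |zone Q| = 30.
|zone P∩zone Q|: x∈[2,5], y∈[1,6] → 3·5 = 15.
|zone P ∪ zone Q| = 60 − 15 = 45.00.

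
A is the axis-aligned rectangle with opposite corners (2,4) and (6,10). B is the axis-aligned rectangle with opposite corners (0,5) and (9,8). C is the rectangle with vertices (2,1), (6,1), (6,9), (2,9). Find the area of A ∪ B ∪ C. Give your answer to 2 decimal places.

By inclusion–exclusion:
Individual areas: |A| = 24, |B| = 27, |C| = 32.
|A∩B|: x∈[2,6], y∈[5,8] → 4·3 = 12.
|A∩C|: x∈[2,6], y∈[4,9] → 4·5 = 20.
|B∩C|: x∈[2,6], y∈[5,8] → 4·3 = 12.
|A∩B∩C| = 12.
|A ∪ B ∪ C| = 83 − 44 + 12 = 51.00.

51.00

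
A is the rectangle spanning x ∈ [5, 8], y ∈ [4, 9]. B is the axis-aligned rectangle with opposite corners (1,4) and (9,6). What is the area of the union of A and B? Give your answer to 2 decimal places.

25.00

By inclusion–exclusion:
Individual areas: |A| = 15, |B| = 16.
|A∩B|: x∈[5,8], y∈[4,6] → 3·2 = 6.
|A ∪ B| = 31 − 6 = 25.00.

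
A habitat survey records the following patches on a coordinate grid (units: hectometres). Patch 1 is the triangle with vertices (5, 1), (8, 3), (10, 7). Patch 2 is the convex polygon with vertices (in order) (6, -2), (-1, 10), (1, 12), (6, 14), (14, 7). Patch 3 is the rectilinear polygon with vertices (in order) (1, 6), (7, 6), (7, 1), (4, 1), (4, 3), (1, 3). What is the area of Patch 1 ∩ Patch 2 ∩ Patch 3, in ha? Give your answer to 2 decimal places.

The intersection is the polygon with vertices (5,1), (7,3.4), (7,2.333).
By the shoelace formula its area is 1.07.

1.07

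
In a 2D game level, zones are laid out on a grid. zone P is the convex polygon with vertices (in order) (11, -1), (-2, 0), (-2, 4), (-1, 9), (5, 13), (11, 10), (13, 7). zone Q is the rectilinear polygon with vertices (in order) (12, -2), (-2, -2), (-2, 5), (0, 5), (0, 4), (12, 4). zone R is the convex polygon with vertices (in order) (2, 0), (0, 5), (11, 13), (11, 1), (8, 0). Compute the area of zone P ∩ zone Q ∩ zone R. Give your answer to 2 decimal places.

37.70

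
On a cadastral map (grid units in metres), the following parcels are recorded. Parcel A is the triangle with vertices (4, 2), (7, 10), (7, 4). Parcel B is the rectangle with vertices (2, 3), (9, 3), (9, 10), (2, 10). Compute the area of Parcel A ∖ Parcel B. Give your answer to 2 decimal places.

0.56

|Parcel A| = 9, |Parcel A∩Parcel B| = 8.4375.
|Parcel A ∖ Parcel B| = |Parcel A| − |Parcel A∩Parcel B| = 9 − 8.4375 = 0.56.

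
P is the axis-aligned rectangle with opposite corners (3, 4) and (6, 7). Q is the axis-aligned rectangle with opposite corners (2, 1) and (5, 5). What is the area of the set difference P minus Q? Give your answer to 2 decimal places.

|P∩Q|: x∈[3,5], y∈[4,5] → 2·1 = 2.
|P| = 9.
|P ∖ Q| = |P| − |P∩Q| = 9 − 2 = 7.00.

7.00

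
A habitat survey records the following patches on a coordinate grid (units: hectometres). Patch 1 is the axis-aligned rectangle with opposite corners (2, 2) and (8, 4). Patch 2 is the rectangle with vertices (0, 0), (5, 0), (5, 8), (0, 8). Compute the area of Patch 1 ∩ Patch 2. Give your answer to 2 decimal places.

|Patch 1∩Patch 2|: x∈[2,5], y∈[2,4] → 3·2 = 6.

6.00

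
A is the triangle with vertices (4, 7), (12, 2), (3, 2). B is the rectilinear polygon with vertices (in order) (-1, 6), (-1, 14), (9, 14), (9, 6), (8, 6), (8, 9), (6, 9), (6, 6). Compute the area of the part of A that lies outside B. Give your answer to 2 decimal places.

|A| = 22.5, |A∩B| = 0.9.
|A ∖ B| = |A| − |A∩B| = 22.5 − 0.9 = 21.60.

21.60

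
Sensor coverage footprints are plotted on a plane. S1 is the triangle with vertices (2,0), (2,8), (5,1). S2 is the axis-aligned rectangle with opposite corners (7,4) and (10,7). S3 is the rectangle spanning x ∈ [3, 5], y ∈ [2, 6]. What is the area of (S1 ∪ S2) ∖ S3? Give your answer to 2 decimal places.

18.12

|S1 ∪ S2| = 21.
|(S1 ∪ S2) ∩ S3| = 2.881.
|(S1 ∪ S2) ∖ S3| = 21 − 2.881 = 18.12.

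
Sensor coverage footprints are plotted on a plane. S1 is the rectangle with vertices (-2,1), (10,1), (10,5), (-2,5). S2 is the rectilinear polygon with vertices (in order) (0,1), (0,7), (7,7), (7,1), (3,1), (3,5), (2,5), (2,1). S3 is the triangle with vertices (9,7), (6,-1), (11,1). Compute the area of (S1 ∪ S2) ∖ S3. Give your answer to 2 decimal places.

|S1 ∪ S2| = 62.
|(S1 ∪ S2) ∩ S3| = 9.8333.
|(S1 ∪ S2) ∖ S3| = 62 − 9.8333 = 52.17.

52.17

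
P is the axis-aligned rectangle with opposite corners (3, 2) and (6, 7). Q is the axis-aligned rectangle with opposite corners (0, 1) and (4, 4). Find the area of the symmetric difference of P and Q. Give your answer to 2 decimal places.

|P∩Q|: x∈[3,4], y∈[2,4] → 1·2 = 2.
|P △ Q| = |P| + |Q| − 2·|P∩Q| = 15 + 12 − 4 = 23.00.

23.00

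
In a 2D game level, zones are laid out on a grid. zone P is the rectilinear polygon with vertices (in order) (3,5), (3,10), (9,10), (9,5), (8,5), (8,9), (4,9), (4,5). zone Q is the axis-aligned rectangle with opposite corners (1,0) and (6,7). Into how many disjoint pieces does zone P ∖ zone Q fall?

zone P ∖ zone Q is a single connected region.

1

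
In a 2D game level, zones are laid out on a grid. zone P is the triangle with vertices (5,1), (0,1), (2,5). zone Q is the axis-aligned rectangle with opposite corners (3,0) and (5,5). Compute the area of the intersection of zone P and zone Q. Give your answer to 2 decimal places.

The intersection is the polygon with vertices (3,1), (3,3.667), (5,1).
By the shoelace formula its area is 2.67.

2.67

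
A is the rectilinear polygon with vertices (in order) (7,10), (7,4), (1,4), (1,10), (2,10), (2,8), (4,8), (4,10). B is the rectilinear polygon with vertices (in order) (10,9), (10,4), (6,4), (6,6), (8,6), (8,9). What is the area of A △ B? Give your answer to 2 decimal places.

42.00

|A| = 32, |B| = 14, |A∩B| = 2.
|A △ B| = |A| + |B| − 2·|A∩B| = 32 + 14 − 4 = 42.00.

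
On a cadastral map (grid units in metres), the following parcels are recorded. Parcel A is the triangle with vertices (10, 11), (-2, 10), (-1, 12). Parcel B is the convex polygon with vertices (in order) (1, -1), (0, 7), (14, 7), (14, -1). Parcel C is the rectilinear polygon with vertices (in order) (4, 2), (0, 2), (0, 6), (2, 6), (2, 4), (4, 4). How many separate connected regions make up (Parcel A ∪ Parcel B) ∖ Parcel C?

(Parcel A ∪ Parcel B) ∖ Parcel C splits into 2 disjoint pieces (area 11.5, area 97.5).

2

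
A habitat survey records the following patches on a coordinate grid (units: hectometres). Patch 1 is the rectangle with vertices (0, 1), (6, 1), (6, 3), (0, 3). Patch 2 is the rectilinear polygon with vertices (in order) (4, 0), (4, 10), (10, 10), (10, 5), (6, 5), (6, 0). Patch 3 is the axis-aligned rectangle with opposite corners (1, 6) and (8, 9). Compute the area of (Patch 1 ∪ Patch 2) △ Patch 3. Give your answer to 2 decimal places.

45.00

|Patch 1 ∪ Patch 2| = 48.
|(Patch 1 ∪ Patch 2) ∩ Patch 3| = 12.
|(Patch 1 ∪ Patch 2) △ Patch 3| = 48 + 21 − 24 = 45.00.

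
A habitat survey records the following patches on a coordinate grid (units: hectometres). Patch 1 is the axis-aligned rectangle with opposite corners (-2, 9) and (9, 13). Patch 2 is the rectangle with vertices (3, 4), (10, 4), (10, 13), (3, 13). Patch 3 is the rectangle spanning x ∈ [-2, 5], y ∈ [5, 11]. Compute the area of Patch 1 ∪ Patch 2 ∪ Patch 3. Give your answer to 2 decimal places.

By inclusion–exclusion:
Individual areas: |Patch 1| = 44, |Patch 2| = 63, |Patch 3| = 42.
|Patch 1∩Patch 2|: x∈[3,9], y∈[9,13] → 6·4 = 24.
|Patch 1∩Patch 3|: x∈[-2,5], y∈[9,11] → 7·2 = 14.
|Patch 2∩Patch 3|: x∈[3,5], y∈[5,11] → 2·6 = 12.
|Patch 1∩Patch 2∩Patch 3| = 4.
|Patch 1 ∪ Patch 2 ∪ Patch 3| = 149 − 50 + 4 = 103.00.

103.00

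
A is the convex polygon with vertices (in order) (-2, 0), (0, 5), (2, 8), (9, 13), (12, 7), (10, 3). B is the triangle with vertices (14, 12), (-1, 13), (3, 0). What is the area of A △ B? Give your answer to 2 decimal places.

|A| = 93.5, |B| = 95.5, |A∩B| = 59.8012.
|A △ B| = |A| + |B| − 2·|A∩B| = 93.5 + 95.5 − 119.6024 = 69.40.

69.40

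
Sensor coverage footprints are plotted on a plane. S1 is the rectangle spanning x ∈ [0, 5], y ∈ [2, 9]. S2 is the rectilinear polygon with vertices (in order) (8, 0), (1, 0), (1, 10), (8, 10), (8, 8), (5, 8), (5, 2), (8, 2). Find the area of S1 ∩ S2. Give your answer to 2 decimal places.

The intersection is the polygon with vertices (5,2), (1,2), (1,9), (5,9), (5,8).
By the shoelace formula its area is 28.00.

28.00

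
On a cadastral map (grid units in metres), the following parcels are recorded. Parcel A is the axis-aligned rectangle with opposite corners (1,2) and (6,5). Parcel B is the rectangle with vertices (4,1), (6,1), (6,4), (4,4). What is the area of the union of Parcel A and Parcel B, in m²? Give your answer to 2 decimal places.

17.00

By inclusion–exclusion:
Individual areas: |Parcel A| = 15, |Parcel B| = 6.
|Parcel A∩Parcel B|: x∈[4,6], y∈[2,4] → 2·2 = 4.
|Parcel A ∪ Parcel B| = 21 − 4 = 17.00.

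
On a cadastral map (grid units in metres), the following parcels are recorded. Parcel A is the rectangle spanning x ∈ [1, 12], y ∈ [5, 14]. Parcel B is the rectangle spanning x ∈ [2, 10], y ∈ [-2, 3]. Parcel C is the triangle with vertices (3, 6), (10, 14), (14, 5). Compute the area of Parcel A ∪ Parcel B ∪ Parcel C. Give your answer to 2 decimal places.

143.32

By inclusion–exclusion:
Individual areas: |Parcel A| = 99, |Parcel B| = 40, |Parcel C| = 47.5.
|Parcel A∩Parcel B| = 0 (no overlap).
|Parcel A∩Parcel C| = 43.1818.
|Parcel B∩Parcel C| = 0.
|Parcel A∩Parcel B∩Parcel C| = 0.
|Parcel A ∪ Parcel B ∪ Parcel C| = 186.5 − 43.1818 + 0 = 143.32.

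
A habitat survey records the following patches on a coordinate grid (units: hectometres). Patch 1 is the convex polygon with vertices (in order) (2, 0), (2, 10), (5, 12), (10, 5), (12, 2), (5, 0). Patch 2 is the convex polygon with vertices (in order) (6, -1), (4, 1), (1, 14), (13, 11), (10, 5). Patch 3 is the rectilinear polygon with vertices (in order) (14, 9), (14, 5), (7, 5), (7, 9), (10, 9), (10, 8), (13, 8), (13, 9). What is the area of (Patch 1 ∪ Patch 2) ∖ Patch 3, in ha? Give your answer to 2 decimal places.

|Patch 1 ∪ Patch 2| = 115.4902.
|(Patch 1 ∪ Patch 2) ∩ Patch 3| = 14.25.
|(Patch 1 ∪ Patch 2) ∖ Patch 3| = 115.4902 − 14.25 = 101.24.

101.24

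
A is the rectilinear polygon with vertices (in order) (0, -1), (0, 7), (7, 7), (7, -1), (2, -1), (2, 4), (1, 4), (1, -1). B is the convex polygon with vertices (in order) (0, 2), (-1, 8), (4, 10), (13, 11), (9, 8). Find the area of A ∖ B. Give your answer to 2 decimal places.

|A| = 51, |A∩B| = 17.6667.
|A ∖ B| = |A| − |A∩B| = 51 − 17.6667 = 33.33.

33.33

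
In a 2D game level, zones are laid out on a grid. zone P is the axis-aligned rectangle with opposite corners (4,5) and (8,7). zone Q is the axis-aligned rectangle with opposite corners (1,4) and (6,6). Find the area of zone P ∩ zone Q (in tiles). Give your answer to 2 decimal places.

2.00

|zone P∩zone Q|: x∈[4,6], y∈[5,6] → 2·1 = 2.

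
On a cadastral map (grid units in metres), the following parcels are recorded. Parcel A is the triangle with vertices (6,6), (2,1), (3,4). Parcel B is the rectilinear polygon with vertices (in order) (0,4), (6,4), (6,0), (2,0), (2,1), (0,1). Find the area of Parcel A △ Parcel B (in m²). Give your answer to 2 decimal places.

21.30

|Parcel A| = 3.5, |Parcel B| = 22, |Parcel A∩Parcel B| = 2.1.
|Parcel A △ Parcel B| = |Parcel A| + |Parcel B| − 2·|Parcel A∩Parcel B| = 3.5 + 22 − 4.2 = 21.30.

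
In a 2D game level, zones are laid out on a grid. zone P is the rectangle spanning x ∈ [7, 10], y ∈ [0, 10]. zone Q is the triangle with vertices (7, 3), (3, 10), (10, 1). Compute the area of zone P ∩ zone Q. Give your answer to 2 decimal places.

The intersection is the polygon with vertices (7,4.857), (10,1), (7,3).
By the shoelace formula its area is 2.79.

2.79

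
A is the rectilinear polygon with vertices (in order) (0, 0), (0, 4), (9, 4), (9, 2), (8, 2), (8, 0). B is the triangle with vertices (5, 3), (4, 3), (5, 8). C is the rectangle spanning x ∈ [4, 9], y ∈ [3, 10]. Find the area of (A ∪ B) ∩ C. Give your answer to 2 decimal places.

The region (A ∪ B) ∩ C is the polygon with vertices (4.2,4), (5,8), (5,4), (9,4), (9,3), (4,3), (4,4).
By the shoelace formula its area is 6.60.

6.60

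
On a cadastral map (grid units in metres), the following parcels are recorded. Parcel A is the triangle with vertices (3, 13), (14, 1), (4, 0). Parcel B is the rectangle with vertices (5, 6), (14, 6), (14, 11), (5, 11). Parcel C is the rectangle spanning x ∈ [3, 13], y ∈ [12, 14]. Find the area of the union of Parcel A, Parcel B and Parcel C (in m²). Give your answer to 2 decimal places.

By inclusion–exclusion:
Individual areas: |Parcel A| = 65.5, |Parcel B| = 45, |Parcel C| = 20.
|Parcel A∩Parcel B| = 10.6402.
|Parcel A∩Parcel C| = 0.4199.
|Parcel B∩Parcel C| = 0 (no overlap).
|Parcel A∩Parcel B∩Parcel C| = 0.
|Parcel A ∪ Parcel B ∪ Parcel C| = 130.5 − 11.06 + 0 = 119.44.

119.44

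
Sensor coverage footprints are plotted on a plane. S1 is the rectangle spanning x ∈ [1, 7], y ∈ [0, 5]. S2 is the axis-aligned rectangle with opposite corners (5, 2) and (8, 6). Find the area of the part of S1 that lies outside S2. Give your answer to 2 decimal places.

24.00

|S1∩S2|: x∈[5,7], y∈[2,5] → 2·3 = 6.
|S1| = 30.
|S1 ∖ S2| = |S1| − |S1∩S2| = 30 − 6 = 24.00.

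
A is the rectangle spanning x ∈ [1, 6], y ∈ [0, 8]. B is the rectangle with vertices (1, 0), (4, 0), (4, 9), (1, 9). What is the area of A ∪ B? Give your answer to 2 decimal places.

By inclusion–exclusion:
Individual areas: |A| = 40, |B| = 27.
|A∩B|: x∈[1,4], y∈[0,8] → 3·8 = 24.
|A ∪ B| = 67 − 24 = 43.00.

43.00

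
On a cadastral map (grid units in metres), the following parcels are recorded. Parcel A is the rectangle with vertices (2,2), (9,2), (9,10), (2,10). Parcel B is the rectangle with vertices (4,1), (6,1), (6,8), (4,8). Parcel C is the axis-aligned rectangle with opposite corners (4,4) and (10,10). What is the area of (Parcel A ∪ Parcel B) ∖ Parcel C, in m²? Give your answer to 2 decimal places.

28.00

|Parcel A ∪ Parcel B| = 58.
|(Parcel A ∪ Parcel B) ∩ Parcel C| = 30.
|(Parcel A ∪ Parcel B) ∖ Parcel C| = 58 − 30 = 28.00.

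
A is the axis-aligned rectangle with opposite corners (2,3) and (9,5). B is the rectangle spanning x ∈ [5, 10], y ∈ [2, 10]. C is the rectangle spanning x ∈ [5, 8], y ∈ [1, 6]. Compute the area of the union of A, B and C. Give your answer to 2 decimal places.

49.00

By inclusion–exclusion:
Individual areas: |A| = 14, |B| = 40, |C| = 15.
|A∩B|: x∈[5,9], y∈[3,5] → 4·2 = 8.
|A∩C|: x∈[5,8], y∈[3,5] → 3·2 = 6.
|B∩C|: x∈[5,8], y∈[2,6] → 3·4 = 12.
|A∩B∩C| = 6.
|A ∪ B ∪ C| = 69 − 26 + 6 = 49.00.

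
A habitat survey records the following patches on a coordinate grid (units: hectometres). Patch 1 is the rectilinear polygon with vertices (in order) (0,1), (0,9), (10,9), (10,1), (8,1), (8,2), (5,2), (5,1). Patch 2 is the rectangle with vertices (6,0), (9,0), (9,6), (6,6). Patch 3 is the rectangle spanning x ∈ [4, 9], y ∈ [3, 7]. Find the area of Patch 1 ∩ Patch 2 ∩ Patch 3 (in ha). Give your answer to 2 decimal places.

The intersection is the polygon with vertices (6,6), (9,6), (9,3), (6,3).
By the shoelace formula its area is 9.00.

9.00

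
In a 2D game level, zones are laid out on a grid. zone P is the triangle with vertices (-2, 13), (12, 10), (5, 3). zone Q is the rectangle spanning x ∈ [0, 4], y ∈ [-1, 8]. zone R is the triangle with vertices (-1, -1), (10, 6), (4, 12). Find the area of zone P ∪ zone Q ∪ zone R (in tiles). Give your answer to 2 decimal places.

97.75

By inclusion–exclusion:
Individual areas: |zone P| = 59.5, |zone Q| = 36, |zone R| = 54.
|zone P∩zone Q| = 4.4643.
|zone P∩zone R| = 30.8343.
|zone Q∩zone R| = 20.4867.
|zone P∩zone Q∩zone R| = 4.0381.
|zone P ∪ zone Q ∪ zone R| = 149.5 − 55.7853 + 4.0381 = 97.75.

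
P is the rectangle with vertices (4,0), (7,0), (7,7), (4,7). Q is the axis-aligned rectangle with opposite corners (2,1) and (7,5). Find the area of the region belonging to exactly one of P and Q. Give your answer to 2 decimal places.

17.00

|P∩Q|: x∈[4,7], y∈[1,5] → 3·4 = 12.
|P △ Q| = |P| + |Q| − 2·|P∩Q| = 21 + 20 − 24 = 17.00.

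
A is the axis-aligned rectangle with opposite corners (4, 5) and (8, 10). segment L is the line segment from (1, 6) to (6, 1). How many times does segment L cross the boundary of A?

The segment lies entirely outside A and never meets its boundary.

0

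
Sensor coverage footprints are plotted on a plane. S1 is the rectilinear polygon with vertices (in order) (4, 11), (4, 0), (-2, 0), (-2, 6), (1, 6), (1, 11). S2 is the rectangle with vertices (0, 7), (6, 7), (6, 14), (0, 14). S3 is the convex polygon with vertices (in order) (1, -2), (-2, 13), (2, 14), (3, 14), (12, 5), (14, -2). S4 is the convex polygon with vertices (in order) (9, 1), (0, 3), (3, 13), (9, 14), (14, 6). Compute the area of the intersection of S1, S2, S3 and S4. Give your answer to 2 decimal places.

8.80

The intersection is the polygon with vertices (4,11), (4,7), (1.2,7), (2.4,11).
By the shoelace formula its area is 8.80.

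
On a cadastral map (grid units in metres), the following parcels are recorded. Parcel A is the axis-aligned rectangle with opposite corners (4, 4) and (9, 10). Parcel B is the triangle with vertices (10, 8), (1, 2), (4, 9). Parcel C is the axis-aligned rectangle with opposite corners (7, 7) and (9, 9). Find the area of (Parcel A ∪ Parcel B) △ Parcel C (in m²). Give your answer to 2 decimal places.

33.92

|Parcel A ∪ Parcel B| = 37.9167.
|(Parcel A ∪ Parcel B) ∩ Parcel C| = 4.
|(Parcel A ∪ Parcel B) △ Parcel C| = 37.9167 + 4 − 8 = 33.92.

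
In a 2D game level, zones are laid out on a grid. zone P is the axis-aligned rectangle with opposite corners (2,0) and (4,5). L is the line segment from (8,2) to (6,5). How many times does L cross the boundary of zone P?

0

The segment lies entirely outside zone P and never meets its boundary.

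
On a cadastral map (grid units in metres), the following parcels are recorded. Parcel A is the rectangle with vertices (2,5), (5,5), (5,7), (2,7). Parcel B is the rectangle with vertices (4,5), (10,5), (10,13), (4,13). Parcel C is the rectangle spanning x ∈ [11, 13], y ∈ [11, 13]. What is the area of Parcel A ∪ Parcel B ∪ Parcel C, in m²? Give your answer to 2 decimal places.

56.00

By inclusion–exclusion:
Individual areas: |Parcel A| = 6, |Parcel B| = 48, |Parcel C| = 4.
|Parcel A∩Parcel B|: x∈[4,5], y∈[5,7] → 1·2 = 2.
|Parcel A∩Parcel C| = 0 (no overlap).
|Parcel B∩Parcel C| = 0 (no overlap).
|Parcel A∩Parcel B∩Parcel C| = 0.
|Parcel A ∪ Parcel B ∪ Parcel C| = 58 − 2 + 0 = 56.00.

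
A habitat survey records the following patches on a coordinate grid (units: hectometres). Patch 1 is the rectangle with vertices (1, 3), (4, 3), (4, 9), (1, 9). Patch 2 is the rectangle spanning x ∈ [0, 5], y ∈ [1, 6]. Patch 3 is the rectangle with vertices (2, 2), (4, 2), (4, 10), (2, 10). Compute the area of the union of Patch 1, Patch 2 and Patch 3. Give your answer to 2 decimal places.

36.00

By inclusion–exclusion:
Individual areas: |Patch 1| = 18, |Patch 2| = 25, |Patch 3| = 16.
|Patch 1∩Patch 2|: x∈[1,4], y∈[3,6] → 3·3 = 9.
|Patch 1∩Patch 3|: x∈[2,4], y∈[3,9] → 2·6 = 12.
|Patch 2∩Patch 3|: x∈[2,4], y∈[2,6] → 2·4 = 8.
|Patch 1∩Patch 2∩Patch 3| = 6.
|Patch 1 ∪ Patch 2 ∪ Patch 3| = 59 − 29 + 6 = 36.00.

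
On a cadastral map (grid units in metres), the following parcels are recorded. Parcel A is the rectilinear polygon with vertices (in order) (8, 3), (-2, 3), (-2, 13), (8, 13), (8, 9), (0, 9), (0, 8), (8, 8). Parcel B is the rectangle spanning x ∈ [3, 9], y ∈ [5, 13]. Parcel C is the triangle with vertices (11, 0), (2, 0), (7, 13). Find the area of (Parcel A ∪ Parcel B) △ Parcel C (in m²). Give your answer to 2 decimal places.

|Parcel A ∪ Parcel B| = 105.
|(Parcel A ∪ Parcel B) ∩ Parcel C| = 30.7308.
|(Parcel A ∪ Parcel B) △ Parcel C| = 105 + 58.5 − 61.4615 = 102.04.

102.04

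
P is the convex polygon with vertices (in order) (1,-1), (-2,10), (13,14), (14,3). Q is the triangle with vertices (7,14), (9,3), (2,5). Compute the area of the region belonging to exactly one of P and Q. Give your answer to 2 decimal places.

127.61

|P| = 162, |Q| = 36.5, |P∩Q| = 35.4433.
|P △ Q| = |P| + |Q| − 2·|P∩Q| = 162 + 36.5 − 70.8865 = 127.61.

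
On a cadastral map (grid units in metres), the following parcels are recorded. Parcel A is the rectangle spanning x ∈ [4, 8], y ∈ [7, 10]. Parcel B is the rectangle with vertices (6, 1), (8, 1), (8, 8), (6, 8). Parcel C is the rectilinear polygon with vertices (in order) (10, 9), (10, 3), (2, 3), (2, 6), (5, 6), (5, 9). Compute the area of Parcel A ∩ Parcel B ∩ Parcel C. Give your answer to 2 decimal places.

2.00

The intersection is the polygon with vertices (6,7), (6,8), (8,8), (8,7).
By the shoelace formula its area is 2.00.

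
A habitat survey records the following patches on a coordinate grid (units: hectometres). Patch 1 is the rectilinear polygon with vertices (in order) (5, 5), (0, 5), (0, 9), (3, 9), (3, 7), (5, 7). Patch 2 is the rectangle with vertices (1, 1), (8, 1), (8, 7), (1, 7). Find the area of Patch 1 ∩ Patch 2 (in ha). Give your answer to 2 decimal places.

8.00

The intersection is the polygon with vertices (1,5), (1,7), (3,7), (5,7), (5,5).
By the shoelace formula its area is 8.00.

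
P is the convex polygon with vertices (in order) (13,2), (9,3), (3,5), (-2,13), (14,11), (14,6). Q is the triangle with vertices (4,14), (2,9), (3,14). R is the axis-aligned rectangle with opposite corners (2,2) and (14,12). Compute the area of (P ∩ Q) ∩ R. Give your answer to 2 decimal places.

0.90

The region (P ∩ Q) ∩ R is the polygon with vertices (2,9), (2.6,12), (3.2,12).
By the shoelace formula its area is 0.90.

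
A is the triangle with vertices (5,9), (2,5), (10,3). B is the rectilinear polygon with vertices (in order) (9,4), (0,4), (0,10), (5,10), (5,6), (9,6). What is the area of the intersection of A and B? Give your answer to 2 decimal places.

The intersection is the polygon with vertices (2,5), (5,9), (5,6), (7.5,6), (9,4.2), (9,4), (6,4).
By the shoelace formula its area is 13.65.

13.65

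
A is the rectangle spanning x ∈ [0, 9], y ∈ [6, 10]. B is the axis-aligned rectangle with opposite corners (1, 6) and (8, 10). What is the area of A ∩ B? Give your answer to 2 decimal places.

28.00

|A∩B|: x∈[1,8], y∈[6,10] → 7·4 = 28.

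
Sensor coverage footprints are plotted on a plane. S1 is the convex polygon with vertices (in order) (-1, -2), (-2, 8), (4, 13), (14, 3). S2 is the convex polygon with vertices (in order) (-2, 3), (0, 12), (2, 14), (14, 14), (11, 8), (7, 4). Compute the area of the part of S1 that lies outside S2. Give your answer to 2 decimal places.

|S1| = 132.5, |S1∩S2| = 71.2167.
|S1 ∖ S2| = |S1| − |S1∩S2| = 132.5 − 71.2167 = 61.28.

61.28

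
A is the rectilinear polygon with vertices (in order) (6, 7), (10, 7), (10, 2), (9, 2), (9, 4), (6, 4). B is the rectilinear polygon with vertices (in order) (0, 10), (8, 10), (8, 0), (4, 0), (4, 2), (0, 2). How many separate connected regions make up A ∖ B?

A ∖ B is a single connected region.

1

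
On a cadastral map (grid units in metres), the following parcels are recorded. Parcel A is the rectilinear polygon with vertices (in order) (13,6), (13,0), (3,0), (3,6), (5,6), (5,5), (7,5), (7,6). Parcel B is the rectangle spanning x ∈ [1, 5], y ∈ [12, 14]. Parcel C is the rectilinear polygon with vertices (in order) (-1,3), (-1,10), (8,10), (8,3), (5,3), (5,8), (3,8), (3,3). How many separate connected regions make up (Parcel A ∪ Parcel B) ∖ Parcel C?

(Parcel A ∪ Parcel B) ∖ Parcel C splits into 2 disjoint pieces (area 51, area 8).

2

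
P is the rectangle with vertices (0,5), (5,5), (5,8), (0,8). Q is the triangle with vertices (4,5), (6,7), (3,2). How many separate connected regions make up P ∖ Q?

2

P ∖ Q splits into 2 disjoint pieces (area 0.0333, area 14.5).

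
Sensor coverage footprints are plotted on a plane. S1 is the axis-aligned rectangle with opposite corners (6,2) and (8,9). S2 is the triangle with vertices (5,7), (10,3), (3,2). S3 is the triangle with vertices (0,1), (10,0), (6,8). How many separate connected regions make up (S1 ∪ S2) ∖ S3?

(S1 ∪ S2) ∖ S3 splits into 2 disjoint pieces (area 0.0175, area 7.5).

2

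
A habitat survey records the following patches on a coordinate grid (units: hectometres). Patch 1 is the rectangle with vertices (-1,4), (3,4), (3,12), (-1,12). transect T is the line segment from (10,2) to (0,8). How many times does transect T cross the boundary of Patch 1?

The segment meets the boundary at (3,6.2).

1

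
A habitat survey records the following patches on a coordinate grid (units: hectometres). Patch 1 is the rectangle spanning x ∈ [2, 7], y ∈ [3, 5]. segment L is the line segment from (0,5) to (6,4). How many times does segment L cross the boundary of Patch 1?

1

The segment meets the boundary at (2,4.667).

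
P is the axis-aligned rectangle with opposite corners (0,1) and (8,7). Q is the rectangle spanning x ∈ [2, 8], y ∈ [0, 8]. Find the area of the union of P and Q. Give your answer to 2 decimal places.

By inclusion–exclusion:
Individual areas: |P| = 48, |Q| = 48.
|P∩Q|: x∈[2,8], y∈[1,7] → 6·6 = 36.
|P ∪ Q| = 96 − 36 = 60.00.

60.00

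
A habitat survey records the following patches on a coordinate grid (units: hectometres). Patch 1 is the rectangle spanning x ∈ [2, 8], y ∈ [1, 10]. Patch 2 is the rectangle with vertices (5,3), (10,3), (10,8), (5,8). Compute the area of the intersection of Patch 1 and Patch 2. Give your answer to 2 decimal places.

15.00

|Patch 1∩Patch 2|: x∈[5,8], y∈[3,8] → 3·5 = 15.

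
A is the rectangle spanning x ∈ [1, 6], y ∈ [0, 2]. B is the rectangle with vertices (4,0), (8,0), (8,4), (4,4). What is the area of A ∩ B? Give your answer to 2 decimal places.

|A∩B|: x∈[4,6], y∈[0,2] → 2·2 = 4.

4.00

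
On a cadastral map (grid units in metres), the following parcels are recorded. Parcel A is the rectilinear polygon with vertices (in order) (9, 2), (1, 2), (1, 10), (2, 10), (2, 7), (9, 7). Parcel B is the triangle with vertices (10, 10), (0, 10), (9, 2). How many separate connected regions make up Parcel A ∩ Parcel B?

2

Parcel A ∩ Parcel B splits into 2 disjoint pieces (area 1.3333, area 14.0625).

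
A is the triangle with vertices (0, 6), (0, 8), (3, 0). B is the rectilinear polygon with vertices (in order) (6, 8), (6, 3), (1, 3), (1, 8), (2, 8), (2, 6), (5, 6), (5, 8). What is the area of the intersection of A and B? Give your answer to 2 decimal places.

0.77

The intersection is the polygon with vertices (1.875,3), (1.5,3), (1,4), (1,5.333).
By the shoelace formula its area is 0.77.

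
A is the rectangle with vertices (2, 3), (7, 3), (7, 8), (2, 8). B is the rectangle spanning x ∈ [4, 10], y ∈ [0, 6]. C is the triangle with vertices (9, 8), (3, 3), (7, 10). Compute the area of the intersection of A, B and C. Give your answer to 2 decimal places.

2.37

The intersection is the polygon with vertices (4,4.75), (4.714,6), (6.6,6), (4,3.833).
By the shoelace formula its area is 2.37.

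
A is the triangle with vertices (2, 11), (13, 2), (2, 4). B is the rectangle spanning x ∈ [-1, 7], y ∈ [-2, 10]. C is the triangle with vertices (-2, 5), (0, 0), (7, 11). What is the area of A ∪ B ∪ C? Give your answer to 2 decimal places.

By inclusion–exclusion:
Individual areas: |A| = 38.5, |B| = 96, |C| = 28.5.
|A∩B| = 26.4343.
|A∩C| = 8.9663.
|B∩C| = 26.4848.
|A∩B∩C| = 8.9663.
|A ∪ B ∪ C| = 163 − 61.8855 + 8.9663 = 110.08.

110.08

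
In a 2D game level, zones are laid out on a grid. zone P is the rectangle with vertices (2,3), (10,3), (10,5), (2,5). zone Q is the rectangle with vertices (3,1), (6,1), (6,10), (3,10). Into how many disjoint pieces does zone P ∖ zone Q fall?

2

zone P ∖ zone Q splits into 2 disjoint pieces (area 8, area 2).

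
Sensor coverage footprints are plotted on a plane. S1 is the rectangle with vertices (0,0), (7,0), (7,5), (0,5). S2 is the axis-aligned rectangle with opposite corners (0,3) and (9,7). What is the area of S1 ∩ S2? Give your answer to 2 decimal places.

|S1∩S2|: x∈[0,7], y∈[3,5] → 7·2 = 14.

14.00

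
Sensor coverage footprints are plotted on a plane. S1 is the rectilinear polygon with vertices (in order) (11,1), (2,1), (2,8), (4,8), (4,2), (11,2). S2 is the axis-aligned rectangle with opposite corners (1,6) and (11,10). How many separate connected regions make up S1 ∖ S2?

S1 ∖ S2 is a single connected region.

1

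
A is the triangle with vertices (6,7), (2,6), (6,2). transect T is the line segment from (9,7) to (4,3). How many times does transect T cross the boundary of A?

2

The segment meets the boundary at (4.556,3.444), (6,4.6).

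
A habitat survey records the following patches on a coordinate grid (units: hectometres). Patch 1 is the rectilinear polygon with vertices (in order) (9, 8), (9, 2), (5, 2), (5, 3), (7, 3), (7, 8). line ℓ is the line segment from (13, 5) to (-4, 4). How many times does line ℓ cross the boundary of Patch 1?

The segment meets the boundary at (7,4.647), (9,4.765).

2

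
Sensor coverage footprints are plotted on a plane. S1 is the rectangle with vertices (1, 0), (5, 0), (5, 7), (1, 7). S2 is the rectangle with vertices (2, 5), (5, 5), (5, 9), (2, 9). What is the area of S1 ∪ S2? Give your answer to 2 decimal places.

By inclusion–exclusion:
Individual areas: |S1| = 28, |S2| = 12.
|S1∩S2|: x∈[2,5], y∈[5,7] → 3·2 = 6.
|S1 ∪ S2| = 40 − 6 = 34.00.

34.00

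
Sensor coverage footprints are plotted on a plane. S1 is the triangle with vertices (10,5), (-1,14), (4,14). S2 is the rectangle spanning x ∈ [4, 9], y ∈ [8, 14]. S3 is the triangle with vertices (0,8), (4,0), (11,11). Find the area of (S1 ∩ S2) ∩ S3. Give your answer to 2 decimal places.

3.28

The region (S1 ∩ S2) ∩ S3 is the polygon with vertices (8,8), (6.333,8), (4.75,9.296), (6.769,9.846).
By the shoelace formula its area is 3.28.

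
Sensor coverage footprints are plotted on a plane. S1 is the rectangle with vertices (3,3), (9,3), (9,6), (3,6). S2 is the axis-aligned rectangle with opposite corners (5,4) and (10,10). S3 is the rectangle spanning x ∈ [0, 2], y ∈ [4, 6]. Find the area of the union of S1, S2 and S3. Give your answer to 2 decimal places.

44.00

By inclusion–exclusion:
Individual areas: |S1| = 18, |S2| = 30, |S3| = 4.
|S1∩S2|: x∈[5,9], y∈[4,6] → 4·2 = 8.
|S1∩S3| = 0 (no overlap).
|S2∩S3| = 0 (no overlap).
|S1∩S2∩S3| = 0.
|S1 ∪ S2 ∪ S3| = 52 − 8 + 0 = 44.00.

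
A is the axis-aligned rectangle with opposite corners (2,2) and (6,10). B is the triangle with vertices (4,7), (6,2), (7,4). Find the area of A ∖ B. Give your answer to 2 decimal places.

|A| = 32, |A∩B| = 3.
|A ∖ B| = |A| − |A∩B| = 32 − 3 = 29.00.

29.00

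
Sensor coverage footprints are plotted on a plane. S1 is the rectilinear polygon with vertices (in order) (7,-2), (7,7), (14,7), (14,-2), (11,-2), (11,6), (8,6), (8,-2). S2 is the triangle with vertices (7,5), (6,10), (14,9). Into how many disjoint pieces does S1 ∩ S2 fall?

1

S1 ∩ S2 is a single connected region.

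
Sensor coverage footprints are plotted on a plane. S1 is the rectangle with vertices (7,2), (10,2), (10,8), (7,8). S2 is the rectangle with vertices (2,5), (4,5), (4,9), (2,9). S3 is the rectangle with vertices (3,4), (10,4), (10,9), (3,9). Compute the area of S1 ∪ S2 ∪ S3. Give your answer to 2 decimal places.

45.00

By inclusion–exclusion:
Individual areas: |S1| = 18, |S2| = 8, |S3| = 35.
|S1∩S2| = 0 (no overlap).
|S1∩S3|: x∈[7,10], y∈[4,8] → 3·4 = 12.
|S2∩S3|: x∈[3,4], y∈[5,9] → 1·4 = 4.
|S1∩S2∩S3| = 0.
|S1 ∪ S2 ∪ S3| = 61 − 16 + 0 = 45.00.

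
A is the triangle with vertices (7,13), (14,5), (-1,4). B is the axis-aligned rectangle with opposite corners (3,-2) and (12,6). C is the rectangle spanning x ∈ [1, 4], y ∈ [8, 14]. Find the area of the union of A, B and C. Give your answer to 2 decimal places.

By inclusion–exclusion:
Individual areas: |A| = 63.5, |B| = 72, |C| = 18.
|A∩B| = 12.9.
|A∩C| = 1.1736.
|B∩C| = 0 (no overlap).
|A∩B∩C| = 0.
|A ∪ B ∪ C| = 153.5 − 14.0736 + 0 = 139.43.

139.43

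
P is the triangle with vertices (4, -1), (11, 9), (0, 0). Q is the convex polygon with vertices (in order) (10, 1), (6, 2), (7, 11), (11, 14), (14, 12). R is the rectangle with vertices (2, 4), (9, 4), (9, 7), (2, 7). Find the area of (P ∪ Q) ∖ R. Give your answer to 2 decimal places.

71.26

|P ∪ Q| = 79.8934.
|(P ∪ Q) ∩ R| = 8.6333.
|(P ∪ Q) ∖ R| = 79.8934 − 8.6333 = 71.26.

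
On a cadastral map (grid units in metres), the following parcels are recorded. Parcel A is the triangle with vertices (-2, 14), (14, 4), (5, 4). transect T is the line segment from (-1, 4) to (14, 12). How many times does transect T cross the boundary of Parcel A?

2

The segment meets the boundary at (7.094,8.317), (3.369,6.33).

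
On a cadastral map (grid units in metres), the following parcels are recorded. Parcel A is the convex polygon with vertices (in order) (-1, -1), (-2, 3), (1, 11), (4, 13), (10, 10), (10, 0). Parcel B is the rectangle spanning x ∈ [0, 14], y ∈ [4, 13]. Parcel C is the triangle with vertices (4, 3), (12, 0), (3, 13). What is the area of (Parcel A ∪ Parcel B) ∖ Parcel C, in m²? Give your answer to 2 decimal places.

145.47

|Parcel A ∪ Parcel B| = 181.8333.
|(Parcel A ∪ Parcel B) ∩ Parcel C| = 36.3611.
|(Parcel A ∪ Parcel B) ∖ Parcel C| = 181.8333 − 36.3611 = 145.47.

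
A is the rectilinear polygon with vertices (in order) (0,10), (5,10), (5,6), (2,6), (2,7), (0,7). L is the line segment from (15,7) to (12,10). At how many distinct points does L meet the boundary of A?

0

The segment lies entirely outside A and never meets its boundary.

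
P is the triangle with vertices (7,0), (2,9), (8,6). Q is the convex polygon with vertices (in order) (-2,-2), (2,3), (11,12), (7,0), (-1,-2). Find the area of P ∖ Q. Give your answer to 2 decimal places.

|P| = 19.5, |P∩Q| = 13.9286.
|P ∖ Q| = |P| − |P∩Q| = 19.5 − 13.9286 = 5.57.

5.57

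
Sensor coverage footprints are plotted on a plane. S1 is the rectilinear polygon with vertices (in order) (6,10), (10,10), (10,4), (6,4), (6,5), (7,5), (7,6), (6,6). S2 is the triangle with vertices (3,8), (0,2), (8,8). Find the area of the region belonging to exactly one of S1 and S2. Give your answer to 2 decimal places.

|S1| = 23, |S2| = 15, |S1∩S2| = 1.5.
|S1 △ S2| = |S1| + |S2| − 2·|S1∩S2| = 23 + 15 − 3 = 35.00.

35.00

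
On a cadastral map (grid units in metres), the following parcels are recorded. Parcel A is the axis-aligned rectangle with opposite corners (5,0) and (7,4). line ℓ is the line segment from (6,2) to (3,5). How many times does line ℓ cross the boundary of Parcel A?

1

The segment meets the boundary at (5,3).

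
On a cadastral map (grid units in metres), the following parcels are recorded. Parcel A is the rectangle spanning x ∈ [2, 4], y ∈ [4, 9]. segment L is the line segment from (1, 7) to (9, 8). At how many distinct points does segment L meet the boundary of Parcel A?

2

The segment meets the boundary at (4,7.375), (2,7.125).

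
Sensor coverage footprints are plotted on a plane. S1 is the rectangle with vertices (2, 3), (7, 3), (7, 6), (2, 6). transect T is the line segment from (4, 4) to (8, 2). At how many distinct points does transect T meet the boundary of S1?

The segment meets the boundary at (6,3).

1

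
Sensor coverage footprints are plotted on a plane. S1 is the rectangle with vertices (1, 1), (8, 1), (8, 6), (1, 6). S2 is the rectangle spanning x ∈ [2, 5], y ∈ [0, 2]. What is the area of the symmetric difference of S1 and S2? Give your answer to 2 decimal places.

35.00

|S1∩S2|: x∈[2,5], y∈[1,2] → 3·1 = 3.
|S1 △ S2| = |S1| + |S2| − 2·|S1∩S2| = 35 + 6 − 6 = 35.00.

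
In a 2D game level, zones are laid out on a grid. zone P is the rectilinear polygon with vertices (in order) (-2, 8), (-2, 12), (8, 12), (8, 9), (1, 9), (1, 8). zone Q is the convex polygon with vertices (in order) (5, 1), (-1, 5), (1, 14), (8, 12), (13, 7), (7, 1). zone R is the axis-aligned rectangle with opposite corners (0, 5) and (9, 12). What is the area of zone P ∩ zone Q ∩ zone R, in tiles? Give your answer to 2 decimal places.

24.31

The intersection is the polygon with vertices (8,9), (1,9), (1,8), (0,8), (0,9.5), (0.556,12), (8,12).
By the shoelace formula its area is 24.31.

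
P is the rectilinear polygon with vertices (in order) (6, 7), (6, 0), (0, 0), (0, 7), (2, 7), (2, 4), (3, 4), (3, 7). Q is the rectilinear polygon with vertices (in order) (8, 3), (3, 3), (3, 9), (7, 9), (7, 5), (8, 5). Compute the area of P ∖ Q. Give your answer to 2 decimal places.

|P| = 39, |P∩Q| = 12.
|P ∖ Q| = |P| − |P∩Q| = 39 − 12 = 27.00.

27.00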